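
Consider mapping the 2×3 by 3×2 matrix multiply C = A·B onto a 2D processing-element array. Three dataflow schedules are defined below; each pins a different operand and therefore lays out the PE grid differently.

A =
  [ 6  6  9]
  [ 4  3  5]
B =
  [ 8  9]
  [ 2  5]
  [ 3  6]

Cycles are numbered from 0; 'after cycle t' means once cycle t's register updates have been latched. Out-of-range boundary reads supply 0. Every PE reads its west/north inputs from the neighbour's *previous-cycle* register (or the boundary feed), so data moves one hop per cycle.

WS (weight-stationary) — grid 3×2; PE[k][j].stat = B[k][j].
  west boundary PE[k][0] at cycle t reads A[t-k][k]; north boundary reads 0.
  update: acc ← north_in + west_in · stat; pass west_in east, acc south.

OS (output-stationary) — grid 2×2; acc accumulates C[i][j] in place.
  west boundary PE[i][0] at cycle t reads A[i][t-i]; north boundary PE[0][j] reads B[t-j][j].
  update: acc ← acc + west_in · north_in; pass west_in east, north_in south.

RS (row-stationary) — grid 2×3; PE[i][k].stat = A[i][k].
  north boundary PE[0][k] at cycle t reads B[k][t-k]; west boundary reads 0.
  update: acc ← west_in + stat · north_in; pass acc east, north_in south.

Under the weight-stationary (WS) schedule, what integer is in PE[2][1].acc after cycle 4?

PE[2][1].acc = 81

WS (3×2). Following PE[2][1] plus its west/north inputs:
  cycle 0: PE[1][1] → acc 0, east 0, south 0
  cycle 0: PE[2][0] → acc 0, east 0, south 0
  cycle 0: PE[2][1] → acc 0, east 0, south 0
  cycle 1: PE[1][1] → acc 0, east 0, south 0
  cycle 1: PE[2][0] → acc 0, east 0, south 0
  cycle 1: PE[2][1] → acc 0, east 0, south 0
  cycle 2: PE[1][1] → acc 84, east 6, south 84
  cycle 2: PE[2][0] → acc 87, east 9, south 87
  cycle 2: PE[2][1] → acc 0, east 0, south 0
  cycle 3: PE[1][1] → acc 51, east 3, south 51
  cycle 3: PE[2][0] → acc 53, east 5, south 53
  cycle 3: PE[2][1] → acc 138, east 9, south 138
  cycle 4: PE[1][1] → acc 0, east 0, south 0
  cycle 4: PE[2][0] → acc 0, east 0, south 0
  cycle 4: PE[2][1] → acc 81, east 5, south 81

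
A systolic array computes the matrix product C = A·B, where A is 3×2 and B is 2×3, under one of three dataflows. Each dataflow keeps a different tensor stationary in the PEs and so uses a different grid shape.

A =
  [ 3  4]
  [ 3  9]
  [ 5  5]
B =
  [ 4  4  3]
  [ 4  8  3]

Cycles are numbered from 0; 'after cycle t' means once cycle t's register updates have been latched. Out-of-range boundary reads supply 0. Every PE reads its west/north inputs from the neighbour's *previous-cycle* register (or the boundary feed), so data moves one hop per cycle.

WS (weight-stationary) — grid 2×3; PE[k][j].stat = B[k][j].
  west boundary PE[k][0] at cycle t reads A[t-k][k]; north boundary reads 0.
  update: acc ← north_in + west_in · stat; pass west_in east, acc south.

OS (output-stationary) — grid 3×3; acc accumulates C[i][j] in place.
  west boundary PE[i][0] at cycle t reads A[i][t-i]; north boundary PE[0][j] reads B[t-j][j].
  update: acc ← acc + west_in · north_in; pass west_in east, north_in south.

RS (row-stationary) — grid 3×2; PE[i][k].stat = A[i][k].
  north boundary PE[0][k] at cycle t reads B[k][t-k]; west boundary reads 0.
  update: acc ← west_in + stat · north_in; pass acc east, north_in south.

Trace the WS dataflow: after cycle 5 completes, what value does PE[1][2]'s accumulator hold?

WS on a 2×3 grid — tracing PE[1][2] and its feeders:
  c0 r0c2: 0 / 0 / 0
  c0 r1c1: 0 / 0 / 0
  c0 r1c2: 0 / 0 / 0
  c1 r0c2: 0 / 0 / 0
  c1 r1c1: 0 / 0 / 0
  c1 r1c2: 0 / 0 / 0
  c2 r0c2: 9 / 3 / 9
  c2 r1c1: 44 / 4 / 44
  c2 r1c2: 0 / 0 / 0
  c3 r0c2: 9 / 3 / 9
  c3 r1c1: 84 / 9 / 84
  c3 r1c2: 21 / 4 / 21
  c4 r0c2: 15 / 5 / 15
  c4 r1c1: 60 / 5 / 60
  c4 r1c2: 36 / 9 / 36
  c5 r0c2: 0 / 0 / 0
  c5 r1c1: 0 / 0 / 0
  c5 r1c2: 30 / 5 / 30

PE[1][2].acc = 30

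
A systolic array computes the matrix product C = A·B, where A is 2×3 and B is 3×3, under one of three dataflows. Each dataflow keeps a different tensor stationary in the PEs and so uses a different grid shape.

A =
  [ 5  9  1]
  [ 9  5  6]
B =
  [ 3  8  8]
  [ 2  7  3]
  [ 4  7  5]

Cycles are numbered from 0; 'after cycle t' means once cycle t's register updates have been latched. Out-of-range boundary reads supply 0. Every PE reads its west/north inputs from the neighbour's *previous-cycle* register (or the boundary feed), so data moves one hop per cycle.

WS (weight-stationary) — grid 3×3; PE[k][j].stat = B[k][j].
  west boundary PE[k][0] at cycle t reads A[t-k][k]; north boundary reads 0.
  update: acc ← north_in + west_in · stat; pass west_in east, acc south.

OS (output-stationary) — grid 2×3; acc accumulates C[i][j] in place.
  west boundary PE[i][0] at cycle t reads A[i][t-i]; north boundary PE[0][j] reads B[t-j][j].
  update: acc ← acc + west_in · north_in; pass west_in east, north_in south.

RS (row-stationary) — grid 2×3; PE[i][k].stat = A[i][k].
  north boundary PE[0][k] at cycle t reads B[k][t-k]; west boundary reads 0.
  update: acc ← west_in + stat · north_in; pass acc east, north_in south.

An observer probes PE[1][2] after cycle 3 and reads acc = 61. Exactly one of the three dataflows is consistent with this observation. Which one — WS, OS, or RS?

dataflow = RS

Under WS (3×3), PE[1][2]:
  [0] (1,2) acc=0 (h:0 v:0)
  [1] (1,2) acc=0 (h:0 v:0)
  [2] (1,2) acc=0 (h:0 v:0)
  [3] (1,2) acc=67 (h:9 v:67)
Under OS (2×3), PE[1][2]:
  [0] (1,2) acc=0 (h:0 v:0)
  [1] (1,2) acc=0 (h:0 v:0)
  [2] (1,2) acc=0 (h:0 v:0)
  [3] (1,2) acc=72 (h:9 v:8)
Under RS (2×3), PE[1][2]:
  [0] (1,2) acc=0 (h:0 v:0)
  [1] (1,2) acc=0 (h:0 v:0)
  [2] (1,2) acc=0 (h:0 v:0)
  [3] (1,2) acc=61 (h:61 v:4)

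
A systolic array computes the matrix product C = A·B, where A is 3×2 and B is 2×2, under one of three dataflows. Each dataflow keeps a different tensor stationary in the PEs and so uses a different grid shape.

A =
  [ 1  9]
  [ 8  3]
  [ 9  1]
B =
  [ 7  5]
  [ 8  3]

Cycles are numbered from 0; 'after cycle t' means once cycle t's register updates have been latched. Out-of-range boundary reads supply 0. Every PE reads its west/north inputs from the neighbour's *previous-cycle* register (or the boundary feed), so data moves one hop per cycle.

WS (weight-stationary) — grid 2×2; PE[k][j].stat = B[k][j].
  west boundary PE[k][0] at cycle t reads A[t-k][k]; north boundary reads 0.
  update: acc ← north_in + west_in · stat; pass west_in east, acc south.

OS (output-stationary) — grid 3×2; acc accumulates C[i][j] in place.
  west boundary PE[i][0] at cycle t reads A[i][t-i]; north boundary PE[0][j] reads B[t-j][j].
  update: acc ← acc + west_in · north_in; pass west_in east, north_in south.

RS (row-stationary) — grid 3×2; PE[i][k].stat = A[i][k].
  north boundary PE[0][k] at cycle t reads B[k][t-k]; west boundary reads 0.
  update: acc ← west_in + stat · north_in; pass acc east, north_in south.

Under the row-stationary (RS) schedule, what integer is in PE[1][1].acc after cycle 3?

RS 3×2: PE[1][1] cycle-by-cycle (with neighbour feeds):
  cycle 0: PE[0][1] → acc 0, east 0, south 0
  cycle 0: PE[1][0] → acc 0, east 0, south 0
  cycle 0: PE[1][1] → acc 0, east 0, south 0
  cycle 1: PE[0][1] → acc 79, east 79, south 8
  cycle 1: PE[1][0] → acc 56, east 56, south 7
  cycle 1: PE[1][1] → acc 0, east 0, south 0
  cycle 2: PE[0][1] → acc 32, east 32, south 3
  cycle 2: PE[1][0] → acc 40, east 40, south 5
  cycle 2: PE[1][1] → acc 80, east 80, south 8
  cycle 3: PE[0][1] → acc 0, east 0, south 0
  cycle 3: PE[1][0] → acc 0, east 0, south 0
  cycle 3: PE[1][1] → acc 49, east 49, south 3

PE[1][1].acc = 49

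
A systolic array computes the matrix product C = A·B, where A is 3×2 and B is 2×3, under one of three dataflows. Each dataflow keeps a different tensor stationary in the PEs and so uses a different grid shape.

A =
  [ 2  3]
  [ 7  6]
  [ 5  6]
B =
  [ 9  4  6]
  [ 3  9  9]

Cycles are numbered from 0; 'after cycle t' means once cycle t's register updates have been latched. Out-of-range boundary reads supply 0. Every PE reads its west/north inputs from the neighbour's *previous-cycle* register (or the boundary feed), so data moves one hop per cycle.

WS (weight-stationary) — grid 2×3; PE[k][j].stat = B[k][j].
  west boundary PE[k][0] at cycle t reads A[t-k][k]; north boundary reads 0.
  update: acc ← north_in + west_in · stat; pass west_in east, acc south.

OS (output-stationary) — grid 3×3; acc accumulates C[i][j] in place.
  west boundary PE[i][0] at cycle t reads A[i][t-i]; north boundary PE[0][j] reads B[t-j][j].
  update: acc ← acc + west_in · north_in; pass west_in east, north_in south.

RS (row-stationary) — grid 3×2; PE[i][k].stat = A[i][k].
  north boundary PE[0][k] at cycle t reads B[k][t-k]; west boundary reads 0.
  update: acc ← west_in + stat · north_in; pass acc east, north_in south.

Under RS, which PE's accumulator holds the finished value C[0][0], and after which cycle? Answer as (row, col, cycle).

RS: C[0][0] accumulates in PE[0][1]:
  cycle 0: PE[0][1] → acc 0, east 0, south 0
  cycle 1: PE[0][1] → acc 27, east 27, south 3

(row, col, cycle) = (0, 1, 1)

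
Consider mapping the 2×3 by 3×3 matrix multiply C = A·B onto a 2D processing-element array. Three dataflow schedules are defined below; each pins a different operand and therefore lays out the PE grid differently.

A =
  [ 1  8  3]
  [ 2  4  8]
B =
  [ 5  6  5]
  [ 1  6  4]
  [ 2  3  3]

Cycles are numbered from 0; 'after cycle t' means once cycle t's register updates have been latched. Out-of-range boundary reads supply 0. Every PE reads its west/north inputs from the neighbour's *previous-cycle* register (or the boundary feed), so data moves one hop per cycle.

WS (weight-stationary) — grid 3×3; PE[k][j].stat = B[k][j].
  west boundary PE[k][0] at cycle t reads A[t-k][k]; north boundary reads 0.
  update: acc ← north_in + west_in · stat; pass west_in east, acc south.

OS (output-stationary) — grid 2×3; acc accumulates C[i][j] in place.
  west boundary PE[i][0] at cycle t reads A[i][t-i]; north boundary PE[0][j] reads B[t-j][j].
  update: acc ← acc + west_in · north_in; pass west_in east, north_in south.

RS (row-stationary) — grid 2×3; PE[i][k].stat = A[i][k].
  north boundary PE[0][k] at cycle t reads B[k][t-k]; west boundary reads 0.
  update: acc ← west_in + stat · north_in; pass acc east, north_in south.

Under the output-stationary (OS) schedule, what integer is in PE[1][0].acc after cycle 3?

PE[1][0].acc = 30

OS (2×3). Following PE[1][0] plus its west/north inputs:
  after 0 — PE[0][0] acc=5, pass-E 1, pass-S 5
  after 0 — PE[1][0] acc=0, pass-E 0, pass-S 0
  after 1 — PE[0][0] acc=13, pass-E 8, pass-S 1
  after 1 — PE[1][0] acc=10, pass-E 2, pass-S 5
  after 2 — PE[0][0] acc=19, pass-E 3, pass-S 2
  after 2 — PE[1][0] acc=14, pass-E 4, pass-S 1
  after 3 — PE[0][0] acc=19, pass-E 0, pass-S 0
  after 3 — PE[1][0] acc=30, pass-E 8, pass-S 2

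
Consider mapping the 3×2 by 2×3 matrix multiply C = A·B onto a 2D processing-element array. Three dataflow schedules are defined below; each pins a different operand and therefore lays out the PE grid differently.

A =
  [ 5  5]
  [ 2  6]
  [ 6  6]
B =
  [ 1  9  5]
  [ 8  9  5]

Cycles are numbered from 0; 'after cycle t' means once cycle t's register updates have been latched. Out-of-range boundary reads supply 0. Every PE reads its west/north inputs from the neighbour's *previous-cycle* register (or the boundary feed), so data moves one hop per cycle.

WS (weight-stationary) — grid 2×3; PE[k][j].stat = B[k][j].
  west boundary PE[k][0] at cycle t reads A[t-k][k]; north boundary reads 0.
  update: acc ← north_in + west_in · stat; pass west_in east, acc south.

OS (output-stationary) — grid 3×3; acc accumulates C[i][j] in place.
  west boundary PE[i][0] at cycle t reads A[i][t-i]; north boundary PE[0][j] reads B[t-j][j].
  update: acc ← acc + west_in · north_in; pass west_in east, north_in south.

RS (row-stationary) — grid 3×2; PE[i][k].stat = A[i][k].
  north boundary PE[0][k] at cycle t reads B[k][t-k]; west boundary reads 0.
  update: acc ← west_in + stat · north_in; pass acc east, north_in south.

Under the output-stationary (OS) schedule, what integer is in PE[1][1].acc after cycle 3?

PE[1][1].acc = 72

OS 3×3: PE[1][1] cycle-by-cycle (with neighbour feeds):
  c0 r0c1: 0 / 0 / 0
  c0 r1c0: 0 / 0 / 0
  c0 r1c1: 0 / 0 / 0
  c1 r0c1: 45 / 5 / 9
  c1 r1c0: 2 / 2 / 1
  c1 r1c1: 0 / 0 / 0
  c2 r0c1: 90 / 5 / 9
  c2 r1c0: 50 / 6 / 8
  c2 r1c1: 18 / 2 / 9
  c3 r0c1: 90 / 0 / 0
  c3 r1c0: 50 / 0 / 0
  c3 r1c1: 72 / 6 / 9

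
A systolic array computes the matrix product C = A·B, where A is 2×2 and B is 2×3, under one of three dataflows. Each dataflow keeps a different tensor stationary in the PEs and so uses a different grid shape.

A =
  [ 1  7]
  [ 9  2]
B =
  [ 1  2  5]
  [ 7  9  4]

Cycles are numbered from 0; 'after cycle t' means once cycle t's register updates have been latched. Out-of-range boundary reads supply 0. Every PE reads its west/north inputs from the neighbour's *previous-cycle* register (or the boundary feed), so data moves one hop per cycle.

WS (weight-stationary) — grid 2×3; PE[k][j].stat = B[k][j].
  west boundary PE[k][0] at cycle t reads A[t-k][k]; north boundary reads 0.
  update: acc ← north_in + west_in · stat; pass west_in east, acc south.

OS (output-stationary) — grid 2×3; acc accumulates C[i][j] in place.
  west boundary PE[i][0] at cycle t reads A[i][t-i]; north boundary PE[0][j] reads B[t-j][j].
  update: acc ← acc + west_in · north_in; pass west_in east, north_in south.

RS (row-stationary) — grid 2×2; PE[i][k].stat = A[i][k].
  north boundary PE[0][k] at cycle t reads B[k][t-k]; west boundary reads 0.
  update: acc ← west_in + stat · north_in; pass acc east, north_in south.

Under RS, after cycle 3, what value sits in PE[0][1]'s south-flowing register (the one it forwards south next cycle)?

RS (2×2). Following PE[0][1] plus its west/north inputs:
  [0] (0,0) acc=1 (h:1 v:1)
  [0] (0,1) acc=0 (h:0 v:0)
  [1] (0,0) acc=2 (h:2 v:2)
  [1] (0,1) acc=50 (h:50 v:7)
  [2] (0,0) acc=5 (h:5 v:5)
  [2] (0,1) acc=65 (h:65 v:9)
  [3] (0,0) acc=0 (h:0 v:0)
  [3] (0,1) acc=33 (h:33 v:4)

register = 4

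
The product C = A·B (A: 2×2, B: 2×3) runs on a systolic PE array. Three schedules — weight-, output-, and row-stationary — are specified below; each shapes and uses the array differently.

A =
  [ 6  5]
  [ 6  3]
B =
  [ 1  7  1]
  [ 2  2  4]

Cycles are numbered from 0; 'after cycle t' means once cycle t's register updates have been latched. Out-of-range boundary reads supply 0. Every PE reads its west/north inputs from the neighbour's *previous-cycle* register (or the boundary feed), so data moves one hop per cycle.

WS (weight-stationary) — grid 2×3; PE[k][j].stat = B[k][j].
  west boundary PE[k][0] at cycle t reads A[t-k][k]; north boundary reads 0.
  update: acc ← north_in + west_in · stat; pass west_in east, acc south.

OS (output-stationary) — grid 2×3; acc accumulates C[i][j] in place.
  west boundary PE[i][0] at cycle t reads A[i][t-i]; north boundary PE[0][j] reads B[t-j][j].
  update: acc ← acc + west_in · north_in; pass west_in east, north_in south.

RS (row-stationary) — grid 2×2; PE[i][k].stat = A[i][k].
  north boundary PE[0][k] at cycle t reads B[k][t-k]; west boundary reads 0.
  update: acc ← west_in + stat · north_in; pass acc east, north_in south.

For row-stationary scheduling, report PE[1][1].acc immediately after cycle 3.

RS 2×2: PE[1][1] cycle-by-cycle (with neighbour feeds):
  step 0 · PE0,1: acc=0; fwd→0 fwd↓0
  step 0 · PE1,0: acc=0; fwd→0 fwd↓0
  step 0 · PE1,1: acc=0; fwd→0 fwd↓0
  step 1 · PE0,1: acc=16; fwd→16 fwd↓2
  step 1 · PE1,0: acc=6; fwd→6 fwd↓1
  step 1 · PE1,1: acc=0; fwd→0 fwd↓0
  step 2 · PE0,1: acc=52; fwd→52 fwd↓2
  step 2 · PE1,0: acc=42; fwd→42 fwd↓7
  step 2 · PE1,1: acc=12; fwd→12 fwd↓2
  step 3 · PE0,1: acc=26; fwd→26 fwd↓4
  step 3 · PE1,0: acc=6; fwd→6 fwd↓1
  step 3 · PE1,1: acc=48; fwd→48 fwd↓2

PE[1][1].acc = 48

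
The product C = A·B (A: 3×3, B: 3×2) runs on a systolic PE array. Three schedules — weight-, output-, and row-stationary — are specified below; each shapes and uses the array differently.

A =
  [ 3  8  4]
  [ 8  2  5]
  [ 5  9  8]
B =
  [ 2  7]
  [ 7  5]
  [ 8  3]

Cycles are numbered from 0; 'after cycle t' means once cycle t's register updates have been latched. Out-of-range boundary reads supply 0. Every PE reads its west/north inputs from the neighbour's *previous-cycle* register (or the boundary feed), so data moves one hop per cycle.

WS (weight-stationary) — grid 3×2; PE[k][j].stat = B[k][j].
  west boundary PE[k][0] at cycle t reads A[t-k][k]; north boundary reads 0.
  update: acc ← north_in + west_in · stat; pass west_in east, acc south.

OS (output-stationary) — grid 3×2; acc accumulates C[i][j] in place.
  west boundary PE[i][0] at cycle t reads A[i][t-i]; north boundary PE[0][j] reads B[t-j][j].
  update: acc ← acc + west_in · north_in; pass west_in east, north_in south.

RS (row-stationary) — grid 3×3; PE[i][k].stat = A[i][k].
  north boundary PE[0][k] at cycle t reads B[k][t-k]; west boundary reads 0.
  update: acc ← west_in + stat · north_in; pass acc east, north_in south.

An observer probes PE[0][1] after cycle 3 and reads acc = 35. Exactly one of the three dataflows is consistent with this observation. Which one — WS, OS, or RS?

dataflow = WS

— WS: 3×2; PE[0][1] trace:
  step 0 · PE0,1: acc=0; fwd→0 fwd↓0
  step 1 · PE0,1: acc=21; fwd→3 fwd↓21
  step 2 · PE0,1: acc=56; fwd→8 fwd↓56
  step 3 · PE0,1: acc=35; fwd→5 fwd↓35
— OS: 3×2; PE[0][1] trace:
  step 0 · PE0,1: acc=0; fwd→0 fwd↓0
  step 1 · PE0,1: acc=21; fwd→3 fwd↓7
  step 2 · PE0,1: acc=61; fwd→8 fwd↓5
  step 3 · PE0,1: acc=73; fwd→4 fwd↓3
— RS: 3×3; PE[0][1] trace:
  step 0 · PE0,1: acc=0; fwd→0 fwd↓0
  step 1 · PE0,1: acc=62; fwd→62 fwd↓7
  step 2 · PE0,1: acc=61; fwd→61 fwd↓5
  step 3 · PE0,1: acc=0; fwd→0 fwd↓0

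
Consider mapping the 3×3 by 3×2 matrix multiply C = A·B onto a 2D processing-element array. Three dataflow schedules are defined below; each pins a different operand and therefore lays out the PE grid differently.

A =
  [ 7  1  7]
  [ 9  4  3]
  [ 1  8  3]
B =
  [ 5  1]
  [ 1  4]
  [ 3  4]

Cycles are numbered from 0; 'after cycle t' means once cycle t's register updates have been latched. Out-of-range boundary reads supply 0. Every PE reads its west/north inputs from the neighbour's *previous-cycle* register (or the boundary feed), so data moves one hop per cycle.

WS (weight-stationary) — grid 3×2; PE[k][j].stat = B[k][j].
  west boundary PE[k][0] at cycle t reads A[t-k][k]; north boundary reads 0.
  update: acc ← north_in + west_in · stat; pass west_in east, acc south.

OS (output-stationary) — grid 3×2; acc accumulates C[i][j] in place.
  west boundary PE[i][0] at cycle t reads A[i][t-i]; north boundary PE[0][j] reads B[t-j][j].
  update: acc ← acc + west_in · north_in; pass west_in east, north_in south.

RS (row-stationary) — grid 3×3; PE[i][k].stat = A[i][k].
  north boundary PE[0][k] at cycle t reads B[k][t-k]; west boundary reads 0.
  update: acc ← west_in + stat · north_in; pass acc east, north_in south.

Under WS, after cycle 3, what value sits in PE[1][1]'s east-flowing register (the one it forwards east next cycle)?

register = 4

WS on a 3×2 grid — tracing PE[1][1] and its feeders:
  step 0 · PE0,1: acc=0; fwd→0 fwd↓0
  step 0 · PE1,0: acc=0; fwd→0 fwd↓0
  step 0 · PE1,1: acc=0; fwd→0 fwd↓0
  step 1 · PE0,1: acc=7; fwd→7 fwd↓7
  step 1 · PE1,0: acc=36; fwd→1 fwd↓36
  step 1 · PE1,1: acc=0; fwd→0 fwd↓0
  step 2 · PE0,1: acc=9; fwd→9 fwd↓9
  step 2 · PE1,0: acc=49; fwd→4 fwd↓49
  step 2 · PE1,1: acc=11; fwd→1 fwd↓11
  step 3 · PE0,1: acc=1; fwd→1 fwd↓1
  step 3 · PE1,0: acc=13; fwd→8 fwd↓13
  step 3 · PE1,1: acc=25; fwd→4 fwd↓25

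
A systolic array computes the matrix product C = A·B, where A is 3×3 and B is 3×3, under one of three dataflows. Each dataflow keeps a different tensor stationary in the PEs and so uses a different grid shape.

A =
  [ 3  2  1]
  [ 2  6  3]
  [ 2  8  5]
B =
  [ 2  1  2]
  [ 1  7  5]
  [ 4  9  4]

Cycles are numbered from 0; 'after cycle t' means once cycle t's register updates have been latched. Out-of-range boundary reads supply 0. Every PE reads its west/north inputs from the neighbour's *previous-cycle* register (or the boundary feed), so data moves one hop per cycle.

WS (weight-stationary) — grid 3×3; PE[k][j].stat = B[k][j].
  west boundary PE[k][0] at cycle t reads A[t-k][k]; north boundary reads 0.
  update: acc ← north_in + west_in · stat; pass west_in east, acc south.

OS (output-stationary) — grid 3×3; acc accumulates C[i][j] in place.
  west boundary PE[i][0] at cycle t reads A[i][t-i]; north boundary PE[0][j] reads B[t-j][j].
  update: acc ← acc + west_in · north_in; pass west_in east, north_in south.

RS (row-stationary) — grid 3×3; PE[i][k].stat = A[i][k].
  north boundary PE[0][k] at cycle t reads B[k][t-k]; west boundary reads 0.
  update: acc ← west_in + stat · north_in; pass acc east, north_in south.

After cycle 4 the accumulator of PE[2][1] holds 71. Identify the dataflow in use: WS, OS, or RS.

dataflow = WS

WS (3×3 grid), PE[2][1]:
  t=0 PE[2][1]: acc=0 h=0 v=0
  t=1 PE[2][1]: acc=0 h=0 v=0
  t=2 PE[2][1]: acc=0 h=0 v=0
  t=3 PE[2][1]: acc=26 h=1 v=26
  t=4 PE[2][1]: acc=71 h=3 v=71
OS (3×3 grid), PE[2][1]:
  t=0 PE[2][1]: acc=0 h=0 v=0
  t=1 PE[2][1]: acc=0 h=0 v=0
  t=2 PE[2][1]: acc=0 h=0 v=0
  t=3 PE[2][1]: acc=2 h=2 v=1
  t=4 PE[2][1]: acc=58 h=8 v=7
RS (3×3 grid), PE[2][1]:
  t=0 PE[2][1]: acc=0 h=0 v=0
  t=1 PE[2][1]: acc=0 h=0 v=0
  t=2 PE[2][1]: acc=0 h=0 v=0
  t=3 PE[2][1]: acc=12 h=12 v=1
  t=4 PE[2][1]: acc=58 h=58 v=7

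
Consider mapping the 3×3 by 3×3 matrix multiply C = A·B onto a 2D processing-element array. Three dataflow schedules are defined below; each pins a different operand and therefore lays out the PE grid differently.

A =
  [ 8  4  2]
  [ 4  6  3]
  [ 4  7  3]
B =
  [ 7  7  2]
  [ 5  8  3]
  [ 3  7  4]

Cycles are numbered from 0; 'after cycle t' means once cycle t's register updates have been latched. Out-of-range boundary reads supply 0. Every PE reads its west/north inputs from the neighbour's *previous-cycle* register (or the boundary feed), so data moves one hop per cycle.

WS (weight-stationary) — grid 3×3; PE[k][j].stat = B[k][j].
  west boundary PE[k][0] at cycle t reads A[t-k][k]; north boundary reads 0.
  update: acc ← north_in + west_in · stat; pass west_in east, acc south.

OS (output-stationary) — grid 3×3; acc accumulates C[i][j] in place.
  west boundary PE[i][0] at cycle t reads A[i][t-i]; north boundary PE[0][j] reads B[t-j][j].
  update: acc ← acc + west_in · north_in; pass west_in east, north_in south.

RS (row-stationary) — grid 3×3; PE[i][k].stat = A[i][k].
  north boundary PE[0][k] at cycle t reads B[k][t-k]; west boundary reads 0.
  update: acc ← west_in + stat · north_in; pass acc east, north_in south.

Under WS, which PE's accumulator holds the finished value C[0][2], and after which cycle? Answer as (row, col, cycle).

Under WS, C[0][2] lands at PE[2][2]:
  cycle 0: PE[2][2] → acc 0, east 0, south 0
  cycle 1: PE[2][2] → acc 0, east 0, south 0
  cycle 2: PE[2][2] → acc 0, east 0, south 0
  cycle 3: PE[2][2] → acc 0, east 0, south 0
  cycle 4: PE[2][2] → acc 36, east 2, south 36

(row, col, cycle) = (2, 2, 4)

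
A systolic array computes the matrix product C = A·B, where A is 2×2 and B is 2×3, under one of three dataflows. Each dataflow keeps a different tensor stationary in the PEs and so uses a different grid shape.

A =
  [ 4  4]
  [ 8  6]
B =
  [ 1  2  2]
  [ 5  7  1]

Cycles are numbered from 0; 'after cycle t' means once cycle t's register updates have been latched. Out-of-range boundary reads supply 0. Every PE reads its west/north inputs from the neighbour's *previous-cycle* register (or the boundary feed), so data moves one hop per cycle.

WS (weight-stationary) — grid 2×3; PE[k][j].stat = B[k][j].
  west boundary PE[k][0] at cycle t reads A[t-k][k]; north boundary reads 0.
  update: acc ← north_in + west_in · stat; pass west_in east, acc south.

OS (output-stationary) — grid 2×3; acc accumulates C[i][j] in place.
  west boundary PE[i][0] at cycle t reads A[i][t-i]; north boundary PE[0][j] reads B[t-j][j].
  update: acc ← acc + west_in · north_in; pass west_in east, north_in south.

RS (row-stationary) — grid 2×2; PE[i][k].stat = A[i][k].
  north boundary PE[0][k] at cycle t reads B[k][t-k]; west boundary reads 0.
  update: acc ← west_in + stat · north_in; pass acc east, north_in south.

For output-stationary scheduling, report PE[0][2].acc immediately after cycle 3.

OS on a 2×3 grid — tracing PE[0][2] and its feeders:
  @0  [0,1]  acc 0  |  →0  ↓0
  @0  [0,2]  acc 0  |  →0  ↓0
  @1  [0,1]  acc 8  |  →4  ↓2
  @1  [0,2]  acc 0  |  →0  ↓0
  @2  [0,1]  acc 36  |  →4  ↓7
  @2  [0,2]  acc 8  |  →4  ↓2
  @3  [0,1]  acc 36  |  →0  ↓0
  @3  [0,2]  acc 12  |  →4  ↓1

PE[0][2].acc = 12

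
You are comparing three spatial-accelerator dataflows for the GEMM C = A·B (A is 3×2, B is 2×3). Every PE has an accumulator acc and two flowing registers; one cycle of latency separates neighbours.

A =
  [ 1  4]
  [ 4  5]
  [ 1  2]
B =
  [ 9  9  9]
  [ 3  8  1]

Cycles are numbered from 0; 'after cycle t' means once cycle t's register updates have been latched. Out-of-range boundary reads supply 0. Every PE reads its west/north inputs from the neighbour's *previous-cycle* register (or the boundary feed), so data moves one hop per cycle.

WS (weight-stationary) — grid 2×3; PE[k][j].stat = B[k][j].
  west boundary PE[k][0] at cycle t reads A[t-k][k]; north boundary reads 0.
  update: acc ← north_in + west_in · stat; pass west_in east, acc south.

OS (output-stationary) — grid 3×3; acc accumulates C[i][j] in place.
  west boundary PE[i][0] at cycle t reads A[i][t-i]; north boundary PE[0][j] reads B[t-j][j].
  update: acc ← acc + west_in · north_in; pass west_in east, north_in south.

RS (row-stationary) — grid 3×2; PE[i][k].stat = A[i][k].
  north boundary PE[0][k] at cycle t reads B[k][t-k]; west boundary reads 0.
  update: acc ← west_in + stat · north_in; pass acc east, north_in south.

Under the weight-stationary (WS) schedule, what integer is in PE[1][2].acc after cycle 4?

PE[1][2].acc = 41

WS (2×3). Following PE[1][2] plus its west/north inputs:
  [0] (0,2) acc=0 (h:0 v:0)
  [0] (1,1) acc=0 (h:0 v:0)
  [0] (1,2) acc=0 (h:0 v:0)
  [1] (0,2) acc=0 (h:0 v:0)
  [1] (1,1) acc=0 (h:0 v:0)
  [1] (1,2) acc=0 (h:0 v:0)
  [2] (0,2) acc=9 (h:1 v:9)
  [2] (1,1) acc=41 (h:4 v:41)
  [2] (1,2) acc=0 (h:0 v:0)
  [3] (0,2) acc=36 (h:4 v:36)
  [3] (1,1) acc=76 (h:5 v:76)
  [3] (1,2) acc=13 (h:4 v:13)
  [4] (0,2) acc=9 (h:1 v:9)
  [4] (1,1) acc=25 (h:2 v:25)
  [4] (1,2) acc=41 (h:5 v:41)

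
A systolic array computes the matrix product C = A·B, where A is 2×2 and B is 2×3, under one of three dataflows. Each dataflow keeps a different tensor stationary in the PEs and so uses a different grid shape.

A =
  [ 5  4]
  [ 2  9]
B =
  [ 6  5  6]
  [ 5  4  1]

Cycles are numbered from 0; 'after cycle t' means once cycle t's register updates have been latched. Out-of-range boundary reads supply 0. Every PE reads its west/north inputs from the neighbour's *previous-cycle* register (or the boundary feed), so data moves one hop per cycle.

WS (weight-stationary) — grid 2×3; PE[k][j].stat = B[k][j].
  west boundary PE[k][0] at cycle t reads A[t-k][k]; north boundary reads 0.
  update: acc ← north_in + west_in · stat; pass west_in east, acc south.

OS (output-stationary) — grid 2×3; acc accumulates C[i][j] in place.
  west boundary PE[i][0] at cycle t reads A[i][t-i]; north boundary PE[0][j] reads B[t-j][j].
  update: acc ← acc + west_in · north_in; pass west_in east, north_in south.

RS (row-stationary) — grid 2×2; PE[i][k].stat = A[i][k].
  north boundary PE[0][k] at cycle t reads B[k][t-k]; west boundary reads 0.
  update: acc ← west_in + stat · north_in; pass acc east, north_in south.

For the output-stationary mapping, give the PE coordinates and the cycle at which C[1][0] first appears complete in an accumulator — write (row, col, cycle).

Under OS, C[1][0] lands at PE[1][0]:
  [0] (1,0) acc=0 (h:0 v:0)
  [1] (1,0) acc=12 (h:2 v:6)
  [2] (1,0) acc=57 (h:9 v:5)

(row, col, cycle) = (1, 0, 2)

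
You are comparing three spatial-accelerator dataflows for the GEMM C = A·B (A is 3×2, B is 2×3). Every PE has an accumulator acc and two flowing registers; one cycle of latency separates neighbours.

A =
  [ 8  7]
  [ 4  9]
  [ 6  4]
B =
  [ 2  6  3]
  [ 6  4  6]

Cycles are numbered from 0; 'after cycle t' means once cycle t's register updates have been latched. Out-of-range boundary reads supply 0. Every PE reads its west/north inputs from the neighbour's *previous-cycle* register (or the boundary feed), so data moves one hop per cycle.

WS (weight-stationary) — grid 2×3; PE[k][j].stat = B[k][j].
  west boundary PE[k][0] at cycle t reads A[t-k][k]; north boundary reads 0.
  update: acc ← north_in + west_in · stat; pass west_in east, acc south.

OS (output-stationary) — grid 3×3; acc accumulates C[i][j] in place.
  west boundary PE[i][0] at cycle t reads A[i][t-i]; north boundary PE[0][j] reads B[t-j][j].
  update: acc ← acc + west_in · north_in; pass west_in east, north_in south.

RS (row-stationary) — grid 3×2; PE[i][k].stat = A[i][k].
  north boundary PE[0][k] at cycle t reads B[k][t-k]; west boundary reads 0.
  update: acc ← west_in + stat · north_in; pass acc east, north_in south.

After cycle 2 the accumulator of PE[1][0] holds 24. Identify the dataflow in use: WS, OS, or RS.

dataflow = RS

Under WS (2×3), PE[1][0]:
  @0  [1,0]  acc 0  |  →0  ↓0
  @1  [1,0]  acc 58  |  →7  ↓58
  @2  [1,0]  acc 62  |  →9  ↓62
Under OS (3×3), PE[1][0]:
  @0  [1,0]  acc 0  |  →0  ↓0
  @1  [1,0]  acc 8  |  →4  ↓2
  @2  [1,0]  acc 62  |  →9  ↓6
Under RS (3×2), PE[1][0]:
  @0  [1,0]  acc 0  |  →0  ↓0
  @1  [1,0]  acc 8  |  →8  ↓2
  @2  [1,0]  acc 24  |  →24  ↓6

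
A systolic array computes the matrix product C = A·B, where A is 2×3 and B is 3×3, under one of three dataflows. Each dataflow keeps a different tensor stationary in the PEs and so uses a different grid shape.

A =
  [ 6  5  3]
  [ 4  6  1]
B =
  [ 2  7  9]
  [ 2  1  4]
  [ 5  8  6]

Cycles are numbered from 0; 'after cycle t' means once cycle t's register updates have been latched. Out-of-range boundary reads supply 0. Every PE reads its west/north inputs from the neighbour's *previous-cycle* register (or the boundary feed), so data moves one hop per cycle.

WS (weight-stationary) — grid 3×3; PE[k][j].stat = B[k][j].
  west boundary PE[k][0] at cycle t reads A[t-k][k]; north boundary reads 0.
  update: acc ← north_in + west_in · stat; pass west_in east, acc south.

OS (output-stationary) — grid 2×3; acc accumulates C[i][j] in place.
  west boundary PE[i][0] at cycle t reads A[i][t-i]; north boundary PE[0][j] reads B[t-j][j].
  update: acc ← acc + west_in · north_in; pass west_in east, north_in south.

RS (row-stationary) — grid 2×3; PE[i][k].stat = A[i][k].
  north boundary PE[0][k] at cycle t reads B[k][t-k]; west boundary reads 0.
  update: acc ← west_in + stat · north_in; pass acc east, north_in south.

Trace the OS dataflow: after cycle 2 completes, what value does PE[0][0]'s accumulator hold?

PE[0][0].acc = 37

OS 2×3: PE[0][0] cycle-by-cycle (with neighbour feeds):
  t=0 PE[0][0]: acc=12 h=6 v=2
  t=1 PE[0][0]: acc=22 h=5 v=2
  t=2 PE[0][0]: acc=37 h=3 v=5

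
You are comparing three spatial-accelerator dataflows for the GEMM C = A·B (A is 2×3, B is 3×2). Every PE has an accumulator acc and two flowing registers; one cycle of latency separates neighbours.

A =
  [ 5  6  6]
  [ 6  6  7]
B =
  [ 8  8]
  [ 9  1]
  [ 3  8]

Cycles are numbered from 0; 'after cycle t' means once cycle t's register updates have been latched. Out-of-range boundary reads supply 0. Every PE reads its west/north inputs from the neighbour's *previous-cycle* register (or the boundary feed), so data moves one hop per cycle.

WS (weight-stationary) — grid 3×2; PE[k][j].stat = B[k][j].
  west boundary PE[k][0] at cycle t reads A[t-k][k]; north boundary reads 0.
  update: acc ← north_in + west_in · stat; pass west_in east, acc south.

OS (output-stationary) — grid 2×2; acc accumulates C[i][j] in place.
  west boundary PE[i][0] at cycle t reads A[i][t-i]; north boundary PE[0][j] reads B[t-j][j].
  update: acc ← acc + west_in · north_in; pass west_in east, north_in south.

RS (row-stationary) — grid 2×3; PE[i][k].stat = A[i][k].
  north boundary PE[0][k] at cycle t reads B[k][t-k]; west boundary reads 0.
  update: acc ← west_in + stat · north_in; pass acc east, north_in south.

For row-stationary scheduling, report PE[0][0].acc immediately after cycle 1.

Tracing RS — 2×3 array, target PE[0][0]:
  t=0 PE[0][0]: acc=40 h=40 v=8
  t=1 PE[0][0]: acc=40 h=40 v=8

PE[0][0].acc = 40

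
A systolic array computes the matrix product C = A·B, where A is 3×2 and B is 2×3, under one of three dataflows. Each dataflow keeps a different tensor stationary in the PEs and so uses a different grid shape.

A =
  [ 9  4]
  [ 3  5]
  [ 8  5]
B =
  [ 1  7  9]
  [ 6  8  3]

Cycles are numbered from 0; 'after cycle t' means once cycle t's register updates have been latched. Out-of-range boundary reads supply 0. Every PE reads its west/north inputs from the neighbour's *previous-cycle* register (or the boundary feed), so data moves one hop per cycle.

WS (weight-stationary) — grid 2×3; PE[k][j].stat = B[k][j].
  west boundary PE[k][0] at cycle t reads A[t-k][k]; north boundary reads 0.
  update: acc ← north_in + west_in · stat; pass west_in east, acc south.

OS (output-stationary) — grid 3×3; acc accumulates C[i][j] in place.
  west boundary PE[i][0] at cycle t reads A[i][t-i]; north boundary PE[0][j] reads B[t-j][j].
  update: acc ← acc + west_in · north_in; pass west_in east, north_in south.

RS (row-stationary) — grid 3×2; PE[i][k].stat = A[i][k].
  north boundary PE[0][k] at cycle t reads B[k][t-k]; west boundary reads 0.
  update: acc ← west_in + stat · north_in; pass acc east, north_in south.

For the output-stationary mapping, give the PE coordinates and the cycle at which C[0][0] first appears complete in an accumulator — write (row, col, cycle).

OS — PE[0][0] is where C[0][0] collects:
  [0] (0,0) acc=9 (h:9 v:1)
  [1] (0,0) acc=33 (h:4 v:6)

(row, col, cycle) = (0, 0, 1)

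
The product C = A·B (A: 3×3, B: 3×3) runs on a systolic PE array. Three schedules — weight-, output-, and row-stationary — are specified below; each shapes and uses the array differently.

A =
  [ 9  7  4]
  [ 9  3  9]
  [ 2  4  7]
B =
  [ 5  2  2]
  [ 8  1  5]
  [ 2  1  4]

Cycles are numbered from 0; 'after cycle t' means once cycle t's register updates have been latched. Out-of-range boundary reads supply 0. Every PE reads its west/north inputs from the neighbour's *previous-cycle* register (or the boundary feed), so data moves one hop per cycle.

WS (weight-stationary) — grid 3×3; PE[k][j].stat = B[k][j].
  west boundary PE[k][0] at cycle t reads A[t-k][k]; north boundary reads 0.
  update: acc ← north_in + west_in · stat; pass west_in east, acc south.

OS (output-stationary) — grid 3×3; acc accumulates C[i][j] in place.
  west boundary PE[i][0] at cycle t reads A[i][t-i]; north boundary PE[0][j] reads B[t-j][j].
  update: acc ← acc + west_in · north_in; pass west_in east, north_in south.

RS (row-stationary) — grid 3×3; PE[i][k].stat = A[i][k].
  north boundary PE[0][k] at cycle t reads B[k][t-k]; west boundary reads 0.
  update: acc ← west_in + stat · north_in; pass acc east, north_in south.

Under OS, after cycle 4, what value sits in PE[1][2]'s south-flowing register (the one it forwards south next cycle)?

OS 3×3: PE[1][2] cycle-by-cycle (with neighbour feeds):
  step 0 · PE0,2: acc=0; fwd→0 fwd↓0
  step 0 · PE1,1: acc=0; fwd→0 fwd↓0
  step 0 · PE1,2: acc=0; fwd→0 fwd↓0
  step 1 · PE0,2: acc=0; fwd→0 fwd↓0
  step 1 · PE1,1: acc=0; fwd→0 fwd↓0
  step 1 · PE1,2: acc=0; fwd→0 fwd↓0
  step 2 · PE0,2: acc=18; fwd→9 fwd↓2
  step 2 · PE1,1: acc=18; fwd→9 fwd↓2
  step 2 · PE1,2: acc=0; fwd→0 fwd↓0
  step 3 · PE0,2: acc=53; fwd→7 fwd↓5
  step 3 · PE1,1: acc=21; fwd→3 fwd↓1
  step 3 · PE1,2: acc=18; fwd→9 fwd↓2
  step 4 · PE0,2: acc=69; fwd→4 fwd↓4
  step 4 · PE1,1: acc=30; fwd→9 fwd↓1
  step 4 · PE1,2: acc=33; fwd→3 fwd↓5

register = 5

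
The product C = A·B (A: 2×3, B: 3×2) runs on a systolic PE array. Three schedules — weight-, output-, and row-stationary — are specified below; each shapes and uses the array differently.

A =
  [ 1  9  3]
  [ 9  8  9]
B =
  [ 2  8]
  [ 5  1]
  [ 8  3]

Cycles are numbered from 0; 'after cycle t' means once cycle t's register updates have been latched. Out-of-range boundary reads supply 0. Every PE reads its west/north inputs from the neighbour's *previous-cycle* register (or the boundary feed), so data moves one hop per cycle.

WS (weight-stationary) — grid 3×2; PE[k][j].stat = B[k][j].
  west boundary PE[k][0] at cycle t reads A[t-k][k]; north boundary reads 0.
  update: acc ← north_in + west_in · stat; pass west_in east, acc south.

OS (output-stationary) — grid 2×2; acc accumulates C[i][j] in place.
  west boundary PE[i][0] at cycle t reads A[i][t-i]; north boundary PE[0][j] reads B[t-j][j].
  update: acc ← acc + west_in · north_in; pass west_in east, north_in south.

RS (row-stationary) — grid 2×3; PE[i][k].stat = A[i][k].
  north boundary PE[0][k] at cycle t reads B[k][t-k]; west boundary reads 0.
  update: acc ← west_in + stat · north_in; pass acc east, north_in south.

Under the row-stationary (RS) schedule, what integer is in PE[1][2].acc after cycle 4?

PE[1][2].acc = 107

RS 2×3: PE[1][2] cycle-by-cycle (with neighbour feeds):
  after 0 — PE[0][2] acc=0, pass-E 0, pass-S 0
  after 0 — PE[1][1] acc=0, pass-E 0, pass-S 0
  after 0 — PE[1][2] acc=0, pass-E 0, pass-S 0
  after 1 — PE[0][2] acc=0, pass-E 0, pass-S 0
  after 1 — PE[1][1] acc=0, pass-E 0, pass-S 0
  after 1 — PE[1][2] acc=0, pass-E 0, pass-S 0
  after 2 — PE[0][2] acc=71, pass-E 71, pass-S 8
  after 2 — PE[1][1] acc=58, pass-E 58, pass-S 5
  after 2 — PE[1][2] acc=0, pass-E 0, pass-S 0
  after 3 — PE[0][2] acc=26, pass-E 26, pass-S 3
  after 3 — PE[1][1] acc=80, pass-E 80, pass-S 1
  after 3 — PE[1][2] acc=130, pass-E 130, pass-S 8
  after 4 — PE[0][2] acc=0, pass-E 0, pass-S 0
  after 4 — PE[1][1] acc=0, pass-E 0, pass-S 0
  after 4 — PE[1][2] acc=107, pass-E 107, pass-S 3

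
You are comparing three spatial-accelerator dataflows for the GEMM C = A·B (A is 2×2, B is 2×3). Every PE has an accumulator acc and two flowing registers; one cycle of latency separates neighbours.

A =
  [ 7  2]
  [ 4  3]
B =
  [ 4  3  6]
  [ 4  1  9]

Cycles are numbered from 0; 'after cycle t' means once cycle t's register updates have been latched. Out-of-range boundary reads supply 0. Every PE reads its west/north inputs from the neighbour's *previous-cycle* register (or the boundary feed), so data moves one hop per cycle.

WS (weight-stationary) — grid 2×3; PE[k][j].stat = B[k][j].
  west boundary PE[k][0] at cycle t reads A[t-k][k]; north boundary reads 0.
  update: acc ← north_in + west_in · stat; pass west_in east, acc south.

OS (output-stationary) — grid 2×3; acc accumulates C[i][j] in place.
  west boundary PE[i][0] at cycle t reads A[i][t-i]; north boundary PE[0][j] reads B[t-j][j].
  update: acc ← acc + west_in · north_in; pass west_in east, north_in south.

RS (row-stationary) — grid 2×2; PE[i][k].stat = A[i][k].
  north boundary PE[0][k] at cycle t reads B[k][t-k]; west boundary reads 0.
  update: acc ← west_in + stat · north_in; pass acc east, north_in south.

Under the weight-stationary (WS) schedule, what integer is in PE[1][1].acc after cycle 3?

PE[1][1].acc = 15

WS (2×3). Following PE[1][1] plus its west/north inputs:
  step 0 · PE0,1: acc=0; fwd→0 fwd↓0
  step 0 · PE1,0: acc=0; fwd→0 fwd↓0
  step 0 · PE1,1: acc=0; fwd→0 fwd↓0
  step 1 · PE0,1: acc=21; fwd→7 fwd↓21
  step 1 · PE1,0: acc=36; fwd→2 fwd↓36
  step 1 · PE1,1: acc=0; fwd→0 fwd↓0
  step 2 · PE0,1: acc=12; fwd→4 fwd↓12
  step 2 · PE1,0: acc=28; fwd→3 fwd↓28
  step 2 · PE1,1: acc=23; fwd→2 fwd↓23
  step 3 · PE0,1: acc=0; fwd→0 fwd↓0
  step 3 · PE1,0: acc=0; fwd→0 fwd↓0
  step 3 · PE1,1: acc=15; fwd→3 fwd↓15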